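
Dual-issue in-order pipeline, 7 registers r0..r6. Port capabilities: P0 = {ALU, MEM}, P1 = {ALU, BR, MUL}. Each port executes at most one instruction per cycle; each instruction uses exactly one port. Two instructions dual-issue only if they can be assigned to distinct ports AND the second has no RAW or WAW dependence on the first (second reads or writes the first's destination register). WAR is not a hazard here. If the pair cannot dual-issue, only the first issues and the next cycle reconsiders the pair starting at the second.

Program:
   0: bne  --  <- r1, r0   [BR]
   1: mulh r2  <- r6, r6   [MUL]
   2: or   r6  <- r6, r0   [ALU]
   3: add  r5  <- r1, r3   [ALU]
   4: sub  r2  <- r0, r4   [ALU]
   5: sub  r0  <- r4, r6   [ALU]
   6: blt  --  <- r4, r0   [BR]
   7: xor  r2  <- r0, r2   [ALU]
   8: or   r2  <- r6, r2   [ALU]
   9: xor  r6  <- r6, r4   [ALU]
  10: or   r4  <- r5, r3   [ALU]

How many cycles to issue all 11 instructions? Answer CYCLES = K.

CYCLES = 7

[0] i0  bne.BR  -- no-port BR/MUL
[1] i1/i2  mulh.MUL or.ALU  -- pair
[2] i3/i4  add.ALU sub.ALU  -- pair
[3] i5  sub.ALU  -- RAW r0
[4] i6/i7  blt.BR xor.ALU  -- pair
[5] i8/i9  or.ALU xor.ALU  -- pair
[6] i10  or.ALU  -- tail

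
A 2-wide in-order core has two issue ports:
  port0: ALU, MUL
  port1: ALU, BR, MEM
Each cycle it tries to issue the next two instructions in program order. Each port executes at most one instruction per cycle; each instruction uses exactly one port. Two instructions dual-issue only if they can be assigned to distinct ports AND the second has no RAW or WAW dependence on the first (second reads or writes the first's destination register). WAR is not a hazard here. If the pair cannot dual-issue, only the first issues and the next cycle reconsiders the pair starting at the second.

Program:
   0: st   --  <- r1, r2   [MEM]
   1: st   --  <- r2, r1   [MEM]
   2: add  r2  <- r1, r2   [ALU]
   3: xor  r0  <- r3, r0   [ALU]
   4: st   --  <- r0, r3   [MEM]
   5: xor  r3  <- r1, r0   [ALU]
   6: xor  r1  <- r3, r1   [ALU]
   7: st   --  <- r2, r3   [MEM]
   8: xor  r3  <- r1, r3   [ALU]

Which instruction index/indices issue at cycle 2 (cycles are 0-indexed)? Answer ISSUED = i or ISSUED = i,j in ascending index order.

#0 head=0: st i0 no-port MEM/MEM
#1 head=1: st add i1+i2 pair
#2 head=3: xor i3 RAW r0
#3 head=4: st xor i4+i5 pair
#4 head=6: xor st i6+i7 pair
#5 head=8: xor i8 tail

ISSUED = 3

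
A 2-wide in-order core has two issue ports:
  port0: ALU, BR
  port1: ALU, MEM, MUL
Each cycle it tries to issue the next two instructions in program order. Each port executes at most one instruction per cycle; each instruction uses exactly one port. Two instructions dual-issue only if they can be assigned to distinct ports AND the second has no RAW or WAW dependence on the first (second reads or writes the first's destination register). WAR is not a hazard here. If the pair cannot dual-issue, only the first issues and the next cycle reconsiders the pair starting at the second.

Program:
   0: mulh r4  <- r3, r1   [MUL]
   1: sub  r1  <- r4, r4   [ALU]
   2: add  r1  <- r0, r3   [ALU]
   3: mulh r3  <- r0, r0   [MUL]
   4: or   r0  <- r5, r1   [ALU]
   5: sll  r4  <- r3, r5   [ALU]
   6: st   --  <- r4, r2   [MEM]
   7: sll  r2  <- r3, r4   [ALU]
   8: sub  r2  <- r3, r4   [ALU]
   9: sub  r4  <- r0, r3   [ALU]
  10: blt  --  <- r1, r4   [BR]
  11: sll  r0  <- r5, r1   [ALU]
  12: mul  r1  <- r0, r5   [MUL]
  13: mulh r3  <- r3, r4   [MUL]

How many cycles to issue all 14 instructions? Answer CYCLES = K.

[0] i0  mulh  -- RAW r4
[1] i1  sub  -- WAW r1
[2] i2/i3  add+mulh  -- 2-wide
[3] i4/i5  or+sll  -- 2-wide
[4] i6/i7  st+sll  -- 2-wide
[5] i8/i9  sub+sub  -- 2-wide
[6] i10/i11  blt+sll  -- 2-wide
[7] i12  mul  -- no-port MUL/MUL
[8] i13  mulh  -- tail

CYCLES = 9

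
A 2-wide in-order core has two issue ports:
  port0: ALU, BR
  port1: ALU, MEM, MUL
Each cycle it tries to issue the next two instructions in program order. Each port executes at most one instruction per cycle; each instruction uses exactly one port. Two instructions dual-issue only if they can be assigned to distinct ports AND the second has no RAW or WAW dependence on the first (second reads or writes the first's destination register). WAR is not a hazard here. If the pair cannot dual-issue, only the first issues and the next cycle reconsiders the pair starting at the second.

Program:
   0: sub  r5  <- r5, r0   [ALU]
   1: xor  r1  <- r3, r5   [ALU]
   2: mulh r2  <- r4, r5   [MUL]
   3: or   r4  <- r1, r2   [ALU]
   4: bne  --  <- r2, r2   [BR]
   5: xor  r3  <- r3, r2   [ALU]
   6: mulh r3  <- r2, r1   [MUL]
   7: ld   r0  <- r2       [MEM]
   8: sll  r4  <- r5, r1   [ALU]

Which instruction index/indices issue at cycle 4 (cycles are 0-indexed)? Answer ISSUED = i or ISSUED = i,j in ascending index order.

[0] i0  sub  -- RAW r5
[1] i1,i2  xor/mulh  -- pair
[2] i3,i4  or/bne  -- pair
[3] i5  xor  -- WAW r3
[4] i6  mulh  -- no-port MUL/MEM
[5] i7,i8  ld/sll  -- pair

ISSUED = 6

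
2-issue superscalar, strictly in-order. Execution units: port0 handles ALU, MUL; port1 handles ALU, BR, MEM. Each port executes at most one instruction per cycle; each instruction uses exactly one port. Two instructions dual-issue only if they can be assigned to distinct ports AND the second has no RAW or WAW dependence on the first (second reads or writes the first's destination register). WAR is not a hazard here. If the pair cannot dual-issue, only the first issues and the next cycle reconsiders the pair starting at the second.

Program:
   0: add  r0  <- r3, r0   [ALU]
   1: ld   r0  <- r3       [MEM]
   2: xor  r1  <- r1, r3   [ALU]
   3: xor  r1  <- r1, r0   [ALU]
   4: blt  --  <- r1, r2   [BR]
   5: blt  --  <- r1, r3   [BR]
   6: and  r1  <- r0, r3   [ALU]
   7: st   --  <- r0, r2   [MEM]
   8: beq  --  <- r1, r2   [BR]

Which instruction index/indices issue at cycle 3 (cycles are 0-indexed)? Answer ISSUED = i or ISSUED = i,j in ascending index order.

c0: i0 add.ALU  WAW r0
c1: i1/i2 ld.MEM/xor.ALU  pair
c2: i3 xor.ALU  RAW r1
c3: i4 blt.BR  no-port BR/BR
c4: i5/i6 blt.BR/and.ALU  pair
c5: i7 st.MEM  no-port MEM/BR
c6: i8 beq.BR  tail

ISSUED = 4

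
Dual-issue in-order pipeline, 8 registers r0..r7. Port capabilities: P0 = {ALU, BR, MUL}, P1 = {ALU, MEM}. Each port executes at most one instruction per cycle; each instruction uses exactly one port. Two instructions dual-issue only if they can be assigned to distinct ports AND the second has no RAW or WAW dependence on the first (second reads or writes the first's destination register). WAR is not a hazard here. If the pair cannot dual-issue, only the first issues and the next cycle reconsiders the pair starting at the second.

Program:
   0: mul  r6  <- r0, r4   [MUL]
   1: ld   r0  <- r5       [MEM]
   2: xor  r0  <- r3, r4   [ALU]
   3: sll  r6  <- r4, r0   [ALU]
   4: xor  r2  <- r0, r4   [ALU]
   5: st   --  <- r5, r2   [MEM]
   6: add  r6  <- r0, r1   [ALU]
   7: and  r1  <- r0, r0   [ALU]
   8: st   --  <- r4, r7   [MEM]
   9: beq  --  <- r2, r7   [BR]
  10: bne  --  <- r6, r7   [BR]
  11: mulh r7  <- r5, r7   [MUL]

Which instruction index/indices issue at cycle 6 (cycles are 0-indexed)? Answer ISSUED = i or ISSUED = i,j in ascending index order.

  cy0 -> i0+i1 (mul+ld) dual
  cy1 -> i2 (xor) RAW r0
  cy2 -> i3+i4 (sll+xor) dual
  cy3 -> i5+i6 (st+add) dual
  cy4 -> i7+i8 (and+st) dual
  cy5 -> i9 (beq) no-port BR/BR
  cy6 -> i10 (bne) no-port BR/MUL
  cy7 -> i11 (mulh) tail

ISSUED = 10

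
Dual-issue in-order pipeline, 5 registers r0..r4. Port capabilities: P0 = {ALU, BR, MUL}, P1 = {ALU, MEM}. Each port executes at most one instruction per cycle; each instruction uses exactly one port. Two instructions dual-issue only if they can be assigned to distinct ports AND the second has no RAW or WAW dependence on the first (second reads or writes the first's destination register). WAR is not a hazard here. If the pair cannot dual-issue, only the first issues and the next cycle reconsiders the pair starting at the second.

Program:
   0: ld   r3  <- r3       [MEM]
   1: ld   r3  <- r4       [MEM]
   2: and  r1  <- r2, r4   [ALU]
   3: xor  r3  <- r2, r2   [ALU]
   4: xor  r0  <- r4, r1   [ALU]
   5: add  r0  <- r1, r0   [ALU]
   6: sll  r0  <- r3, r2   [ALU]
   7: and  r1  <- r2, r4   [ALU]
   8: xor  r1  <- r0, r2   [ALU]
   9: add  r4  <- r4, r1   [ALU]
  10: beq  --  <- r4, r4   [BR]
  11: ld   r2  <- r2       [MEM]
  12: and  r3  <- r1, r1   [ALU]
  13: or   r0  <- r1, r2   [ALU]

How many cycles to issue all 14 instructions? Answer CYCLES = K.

CYCLES = 9

0. ld.MEM @i0  | no-port MEM/MEM
1. ld.MEM and.ALU @i1/i2  | 2-wide
2. xor.ALU xor.ALU @i3/i4  | 2-wide
3. add.ALU @i5  | WAW r0
4. sll.ALU and.ALU @i6/i7  | 2-wide
5. xor.ALU @i8  | RAW r1
6. add.ALU @i9  | RAW r4
7. beq.BR ld.MEM @i10/i11  | 2-wide
8. and.ALU or.ALU @i12/i13  | 2-wide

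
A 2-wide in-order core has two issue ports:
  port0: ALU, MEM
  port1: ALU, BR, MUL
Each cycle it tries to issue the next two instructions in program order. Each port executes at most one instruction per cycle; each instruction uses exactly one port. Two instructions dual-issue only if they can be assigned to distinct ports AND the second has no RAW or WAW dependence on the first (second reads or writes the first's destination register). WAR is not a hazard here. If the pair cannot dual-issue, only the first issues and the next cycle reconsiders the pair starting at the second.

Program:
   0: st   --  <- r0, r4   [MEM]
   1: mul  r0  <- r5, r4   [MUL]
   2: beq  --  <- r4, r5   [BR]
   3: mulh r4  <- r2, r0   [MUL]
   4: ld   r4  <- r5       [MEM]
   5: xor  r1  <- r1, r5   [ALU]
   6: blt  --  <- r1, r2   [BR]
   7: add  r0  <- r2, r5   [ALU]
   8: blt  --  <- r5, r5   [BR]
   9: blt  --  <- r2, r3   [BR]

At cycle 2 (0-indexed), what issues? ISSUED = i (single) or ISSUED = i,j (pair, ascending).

#0 head=0: st+mul i0&i1 dual
#1 head=2: beq i2 no-port BR/MUL
#2 head=3: mulh i3 WAW r4
#3 head=4: ld+xor i4&i5 dual
#4 head=6: blt+add i6&i7 dual
#5 head=8: blt i8 no-port BR/BR
#6 head=9: blt i9 tail

ISSUED = 3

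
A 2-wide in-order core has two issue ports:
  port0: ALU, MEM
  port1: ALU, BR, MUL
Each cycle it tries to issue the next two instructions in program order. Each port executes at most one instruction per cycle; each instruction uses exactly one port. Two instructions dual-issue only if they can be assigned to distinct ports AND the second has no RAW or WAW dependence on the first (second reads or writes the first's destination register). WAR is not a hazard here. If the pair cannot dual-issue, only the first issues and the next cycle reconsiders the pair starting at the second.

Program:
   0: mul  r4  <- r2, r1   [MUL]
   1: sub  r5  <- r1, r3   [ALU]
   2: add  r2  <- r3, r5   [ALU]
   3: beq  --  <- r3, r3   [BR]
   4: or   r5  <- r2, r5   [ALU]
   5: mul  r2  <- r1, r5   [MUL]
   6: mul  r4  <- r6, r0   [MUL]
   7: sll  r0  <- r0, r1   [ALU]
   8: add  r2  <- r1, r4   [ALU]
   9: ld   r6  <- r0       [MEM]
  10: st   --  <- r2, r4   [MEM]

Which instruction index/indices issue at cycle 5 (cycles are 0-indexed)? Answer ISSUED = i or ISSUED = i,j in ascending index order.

c0: i0+i1 mul+sub  dual
c1: i2+i3 add+beq  dual
c2: i4 or  RAW r5
c3: i5 mul  no-port MUL/MUL
c4: i6+i7 mul+sll  dual
c5: i8+i9 add+ld  dual
c6: i10 st  tail

ISSUED = 8,9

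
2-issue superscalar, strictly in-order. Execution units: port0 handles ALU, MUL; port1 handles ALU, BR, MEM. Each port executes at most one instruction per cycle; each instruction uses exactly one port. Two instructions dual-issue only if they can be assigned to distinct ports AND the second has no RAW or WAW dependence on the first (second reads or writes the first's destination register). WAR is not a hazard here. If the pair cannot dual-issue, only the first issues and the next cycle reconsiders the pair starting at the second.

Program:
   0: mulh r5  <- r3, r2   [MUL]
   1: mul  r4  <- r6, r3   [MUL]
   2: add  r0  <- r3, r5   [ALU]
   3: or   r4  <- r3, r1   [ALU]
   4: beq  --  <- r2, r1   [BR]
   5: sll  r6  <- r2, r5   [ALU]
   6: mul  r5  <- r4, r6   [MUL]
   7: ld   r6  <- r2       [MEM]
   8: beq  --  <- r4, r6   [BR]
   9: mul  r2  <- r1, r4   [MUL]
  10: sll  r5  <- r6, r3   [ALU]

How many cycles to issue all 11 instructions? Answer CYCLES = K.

c0: i0 mulh  no-port MUL/MUL
c1: i1+i2 mul add  pair
c2: i3+i4 or beq  pair
c3: i5 sll  RAW r6
c4: i6+i7 mul ld  pair
c5: i8+i9 beq mul  pair
c6: i10 sll  tail

CYCLES = 7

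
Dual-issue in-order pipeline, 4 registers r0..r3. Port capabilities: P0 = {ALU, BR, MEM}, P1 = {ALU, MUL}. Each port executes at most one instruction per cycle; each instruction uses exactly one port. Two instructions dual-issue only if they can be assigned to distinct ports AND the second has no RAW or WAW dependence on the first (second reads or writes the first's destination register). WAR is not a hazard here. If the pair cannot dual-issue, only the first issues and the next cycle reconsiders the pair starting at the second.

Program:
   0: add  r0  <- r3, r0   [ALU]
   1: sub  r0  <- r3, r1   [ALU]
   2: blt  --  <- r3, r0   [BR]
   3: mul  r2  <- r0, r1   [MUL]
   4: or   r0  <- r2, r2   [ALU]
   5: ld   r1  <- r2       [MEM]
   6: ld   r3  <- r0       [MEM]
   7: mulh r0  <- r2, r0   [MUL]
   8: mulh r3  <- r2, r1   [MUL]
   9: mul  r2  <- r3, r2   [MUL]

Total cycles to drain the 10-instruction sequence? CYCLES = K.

CYCLES = 7

t=0 i0:add ; WAW r0
t=1 i1:sub ; RAW r0
t=2 i2+i3:blt+mul ; 2-wide
t=3 i4+i5:or+ld ; 2-wide
t=4 i6+i7:ld+mulh ; 2-wide
t=5 i8:mulh ; no-port MUL/MUL
t=6 i9:mul ; tail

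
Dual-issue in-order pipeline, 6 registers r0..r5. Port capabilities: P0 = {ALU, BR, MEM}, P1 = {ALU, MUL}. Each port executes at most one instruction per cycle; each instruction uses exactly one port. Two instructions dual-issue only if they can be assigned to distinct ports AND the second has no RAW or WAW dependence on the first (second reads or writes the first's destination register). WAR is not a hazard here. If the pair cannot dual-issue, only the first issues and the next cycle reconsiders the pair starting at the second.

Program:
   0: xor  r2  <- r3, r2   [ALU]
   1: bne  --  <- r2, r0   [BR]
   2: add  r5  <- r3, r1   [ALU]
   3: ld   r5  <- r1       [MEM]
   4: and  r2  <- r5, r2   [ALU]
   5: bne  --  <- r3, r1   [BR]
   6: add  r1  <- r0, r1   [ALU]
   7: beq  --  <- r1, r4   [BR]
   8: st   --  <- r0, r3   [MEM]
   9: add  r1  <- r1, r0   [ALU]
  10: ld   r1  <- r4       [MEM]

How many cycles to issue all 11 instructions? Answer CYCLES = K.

CYCLES = 8

0. xor @i0  | RAW r2
1. bne;add @i1+i2  | 2-wide
2. ld @i3  | RAW r5
3. and;bne @i4+i5  | 2-wide
4. add @i6  | RAW r1
5. beq @i7  | no-port BR/MEM
6. st;add @i8+i9  | 2-wide
7. ld @i10  | tail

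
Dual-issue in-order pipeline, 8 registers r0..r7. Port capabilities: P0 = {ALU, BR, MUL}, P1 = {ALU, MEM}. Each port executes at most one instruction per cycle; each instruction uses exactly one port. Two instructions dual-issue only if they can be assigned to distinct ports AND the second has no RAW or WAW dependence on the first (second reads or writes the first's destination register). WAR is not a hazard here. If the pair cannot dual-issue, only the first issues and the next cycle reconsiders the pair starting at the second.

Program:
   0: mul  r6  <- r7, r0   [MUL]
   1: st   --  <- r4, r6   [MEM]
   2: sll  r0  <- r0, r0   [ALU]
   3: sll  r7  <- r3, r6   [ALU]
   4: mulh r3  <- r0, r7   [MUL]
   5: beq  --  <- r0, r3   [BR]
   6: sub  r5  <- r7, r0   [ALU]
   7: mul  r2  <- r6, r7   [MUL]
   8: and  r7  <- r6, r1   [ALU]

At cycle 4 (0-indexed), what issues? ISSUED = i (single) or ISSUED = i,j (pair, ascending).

t=0 i0:mul.MUL ; RAW r6
t=1 i1/i2:st.MEM+sll.ALU ; 2-wide
t=2 i3:sll.ALU ; RAW r7
t=3 i4:mulh.MUL ; no-port MUL/BR
t=4 i5/i6:beq.BR+sub.ALU ; 2-wide
t=5 i7/i8:mul.MUL+and.ALU ; 2-wide

ISSUED = 5,6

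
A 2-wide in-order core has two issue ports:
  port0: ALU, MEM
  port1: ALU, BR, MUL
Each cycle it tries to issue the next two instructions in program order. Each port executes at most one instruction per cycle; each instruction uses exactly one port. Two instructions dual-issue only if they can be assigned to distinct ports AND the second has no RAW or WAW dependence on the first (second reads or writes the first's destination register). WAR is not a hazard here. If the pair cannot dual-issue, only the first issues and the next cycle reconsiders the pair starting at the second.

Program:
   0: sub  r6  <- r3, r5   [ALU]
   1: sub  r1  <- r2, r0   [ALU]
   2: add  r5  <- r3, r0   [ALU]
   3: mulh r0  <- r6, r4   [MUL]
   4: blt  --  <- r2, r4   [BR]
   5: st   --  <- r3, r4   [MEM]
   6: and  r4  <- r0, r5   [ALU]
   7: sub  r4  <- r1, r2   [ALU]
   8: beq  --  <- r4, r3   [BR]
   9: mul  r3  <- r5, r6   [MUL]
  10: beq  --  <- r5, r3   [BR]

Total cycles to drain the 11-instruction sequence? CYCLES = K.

#0 head=0: sub.ALU+sub.ALU i0/i1 2-wide
#1 head=2: add.ALU+mulh.MUL i2/i3 2-wide
#2 head=4: blt.BR+st.MEM i4/i5 2-wide
#3 head=6: and.ALU i6 WAW r4
#4 head=7: sub.ALU i7 RAW r4
#5 head=8: beq.BR i8 no-port BR/MUL
#6 head=9: mul.MUL i9 no-port MUL/BR
#7 head=10: beq.BR i10 tail

CYCLES = 8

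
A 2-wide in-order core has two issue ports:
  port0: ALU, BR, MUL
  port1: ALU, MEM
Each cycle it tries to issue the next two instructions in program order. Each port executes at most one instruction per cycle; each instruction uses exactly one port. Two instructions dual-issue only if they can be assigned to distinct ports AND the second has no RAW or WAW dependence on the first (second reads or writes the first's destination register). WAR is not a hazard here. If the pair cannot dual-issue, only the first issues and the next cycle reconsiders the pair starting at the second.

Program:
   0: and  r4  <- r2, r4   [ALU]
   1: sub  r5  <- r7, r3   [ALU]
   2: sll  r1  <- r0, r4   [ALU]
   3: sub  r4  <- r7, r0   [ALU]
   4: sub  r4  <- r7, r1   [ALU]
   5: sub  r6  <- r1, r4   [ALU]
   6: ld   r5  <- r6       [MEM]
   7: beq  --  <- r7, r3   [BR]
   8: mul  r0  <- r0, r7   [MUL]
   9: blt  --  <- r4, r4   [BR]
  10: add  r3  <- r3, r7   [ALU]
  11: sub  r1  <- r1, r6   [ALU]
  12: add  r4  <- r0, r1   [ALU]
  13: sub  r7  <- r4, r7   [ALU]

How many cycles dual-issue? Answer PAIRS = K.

  cy0 -> i0&i1 (and.ALU;sub.ALU) 2-wide
  cy1 -> i2&i3 (sll.ALU;sub.ALU) 2-wide
  cy2 -> i4 (sub.ALU) RAW r4
  cy3 -> i5 (sub.ALU) RAW r6
  cy4 -> i6&i7 (ld.MEM;beq.BR) 2-wide
  cy5 -> i8 (mul.MUL) no-port MUL/BR
  cy6 -> i9&i10 (blt.BR;add.ALU) 2-wide
  cy7 -> i11 (sub.ALU) RAW r1
  cy8 -> i12 (add.ALU) RAW r4
  cy9 -> i13 (sub.ALU) tail

PAIRS = 4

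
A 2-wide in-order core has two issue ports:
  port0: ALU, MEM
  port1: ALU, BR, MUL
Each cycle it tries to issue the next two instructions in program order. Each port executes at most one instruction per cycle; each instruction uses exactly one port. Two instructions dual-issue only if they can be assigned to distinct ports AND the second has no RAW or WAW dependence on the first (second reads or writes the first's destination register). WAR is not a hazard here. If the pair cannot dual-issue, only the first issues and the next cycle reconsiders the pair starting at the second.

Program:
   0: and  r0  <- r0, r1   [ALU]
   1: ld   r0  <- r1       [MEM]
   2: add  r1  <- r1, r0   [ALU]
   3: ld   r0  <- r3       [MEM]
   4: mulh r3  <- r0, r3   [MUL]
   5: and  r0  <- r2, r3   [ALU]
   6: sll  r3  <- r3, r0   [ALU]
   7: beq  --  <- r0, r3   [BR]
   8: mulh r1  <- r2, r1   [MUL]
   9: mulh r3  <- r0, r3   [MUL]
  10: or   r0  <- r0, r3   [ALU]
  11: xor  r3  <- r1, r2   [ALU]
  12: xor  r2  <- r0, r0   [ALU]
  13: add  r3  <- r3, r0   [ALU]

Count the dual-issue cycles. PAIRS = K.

PAIRS = 3

0. and @i0  | WAW r0
1. ld @i1  | RAW r0
2. add/ld @i2/i3  | pair
3. mulh @i4  | RAW r3
4. and @i5  | RAW r0
5. sll @i6  | RAW r3
6. beq @i7  | no-port BR/MUL
7. mulh @i8  | no-port MUL/MUL
8. mulh @i9  | RAW r3
9. or/xor @i10/i11  | pair
10. xor/add @i12/i13  | pair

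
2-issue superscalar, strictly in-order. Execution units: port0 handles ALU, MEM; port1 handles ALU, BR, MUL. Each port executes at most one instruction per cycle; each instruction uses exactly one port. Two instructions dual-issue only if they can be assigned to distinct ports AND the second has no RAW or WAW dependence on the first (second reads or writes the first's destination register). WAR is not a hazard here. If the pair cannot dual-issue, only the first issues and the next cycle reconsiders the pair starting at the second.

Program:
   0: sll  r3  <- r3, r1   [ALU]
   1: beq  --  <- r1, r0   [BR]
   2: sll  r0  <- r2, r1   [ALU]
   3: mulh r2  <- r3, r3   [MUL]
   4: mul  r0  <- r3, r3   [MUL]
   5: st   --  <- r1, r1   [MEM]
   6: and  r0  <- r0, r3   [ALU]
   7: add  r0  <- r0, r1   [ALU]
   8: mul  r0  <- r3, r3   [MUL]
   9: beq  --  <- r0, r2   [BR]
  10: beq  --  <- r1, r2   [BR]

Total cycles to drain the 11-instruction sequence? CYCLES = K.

CYCLES = 8

c0: i0+i1 sll.ALU;beq.BR  dual
c1: i2+i3 sll.ALU;mulh.MUL  dual
c2: i4+i5 mul.MUL;st.MEM  dual
c3: i6 and.ALU  RAW+WAW r0
c4: i7 add.ALU  WAW r0
c5: i8 mul.MUL  no-port MUL/BR
c6: i9 beq.BR  no-port BR/BR
c7: i10 beq.BR  tail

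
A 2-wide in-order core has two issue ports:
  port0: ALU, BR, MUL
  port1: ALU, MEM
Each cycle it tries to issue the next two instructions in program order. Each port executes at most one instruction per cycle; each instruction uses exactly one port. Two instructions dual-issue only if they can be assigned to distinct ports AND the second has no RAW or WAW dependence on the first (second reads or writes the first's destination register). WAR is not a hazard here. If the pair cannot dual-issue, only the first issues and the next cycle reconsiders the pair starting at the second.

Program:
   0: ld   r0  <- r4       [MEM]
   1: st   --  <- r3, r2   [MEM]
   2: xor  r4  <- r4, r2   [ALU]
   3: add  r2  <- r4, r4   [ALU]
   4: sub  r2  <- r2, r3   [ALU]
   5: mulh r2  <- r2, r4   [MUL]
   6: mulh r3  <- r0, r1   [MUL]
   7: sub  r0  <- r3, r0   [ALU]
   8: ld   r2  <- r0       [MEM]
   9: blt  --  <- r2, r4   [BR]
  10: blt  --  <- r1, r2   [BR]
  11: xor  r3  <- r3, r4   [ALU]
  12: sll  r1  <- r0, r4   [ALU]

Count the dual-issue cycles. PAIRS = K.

  cy0 -> i0 (ld.MEM) no-port MEM/MEM
  cy1 -> i1/i2 (st.MEM/xor.ALU) pair
  cy2 -> i3 (add.ALU) RAW+WAW r2
  cy3 -> i4 (sub.ALU) RAW+WAW r2
  cy4 -> i5 (mulh.MUL) no-port MUL/MUL
  cy5 -> i6 (mulh.MUL) RAW r3
  cy6 -> i7 (sub.ALU) RAW r0
  cy7 -> i8 (ld.MEM) RAW r2
  cy8 -> i9 (blt.BR) no-port BR/BR
  cy9 -> i10/i11 (blt.BR/xor.ALU) pair
  cy10 -> i12 (sll.ALU) tail

PAIRS = 2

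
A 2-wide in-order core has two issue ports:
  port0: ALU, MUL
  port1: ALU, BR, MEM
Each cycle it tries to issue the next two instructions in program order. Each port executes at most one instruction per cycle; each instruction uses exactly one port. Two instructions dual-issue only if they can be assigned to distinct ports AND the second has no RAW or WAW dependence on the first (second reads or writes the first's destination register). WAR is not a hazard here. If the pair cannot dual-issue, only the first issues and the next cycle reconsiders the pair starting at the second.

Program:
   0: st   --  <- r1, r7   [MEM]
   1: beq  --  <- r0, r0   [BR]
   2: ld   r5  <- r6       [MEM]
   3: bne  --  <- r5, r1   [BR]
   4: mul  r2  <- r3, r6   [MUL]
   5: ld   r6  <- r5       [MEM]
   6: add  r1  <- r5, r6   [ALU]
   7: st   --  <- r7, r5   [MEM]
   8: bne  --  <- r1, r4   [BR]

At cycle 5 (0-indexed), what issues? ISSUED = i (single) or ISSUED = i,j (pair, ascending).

ISSUED = 6,7

[0] i0  st  -- no-port MEM/BR
[1] i1  beq  -- no-port BR/MEM
[2] i2  ld  -- no-port MEM/BR
[3] i3&i4  bne;mul  -- dual
[4] i5  ld  -- RAW r6
[5] i6&i7  add;st  -- dual
[6] i8  bne  -- tail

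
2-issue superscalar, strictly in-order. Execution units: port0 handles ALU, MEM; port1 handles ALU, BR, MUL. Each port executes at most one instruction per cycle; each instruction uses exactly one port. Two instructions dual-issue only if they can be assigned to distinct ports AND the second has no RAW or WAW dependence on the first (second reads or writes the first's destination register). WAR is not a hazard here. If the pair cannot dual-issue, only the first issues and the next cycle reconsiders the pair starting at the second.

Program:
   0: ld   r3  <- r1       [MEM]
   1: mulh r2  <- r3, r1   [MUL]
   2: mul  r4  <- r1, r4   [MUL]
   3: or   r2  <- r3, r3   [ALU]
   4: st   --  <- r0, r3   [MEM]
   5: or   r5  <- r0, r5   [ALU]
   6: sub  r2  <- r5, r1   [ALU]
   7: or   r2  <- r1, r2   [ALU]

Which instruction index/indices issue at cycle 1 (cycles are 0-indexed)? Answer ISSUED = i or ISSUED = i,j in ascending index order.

#0 head=0: ld i0 RAW r3
#1 head=1: mulh i1 no-port MUL/MUL
#2 head=2: mul+or i2+i3 pair
#3 head=4: st+or i4+i5 pair
#4 head=6: sub i6 RAW+WAW r2
#5 head=7: or i7 tail

ISSUED = 1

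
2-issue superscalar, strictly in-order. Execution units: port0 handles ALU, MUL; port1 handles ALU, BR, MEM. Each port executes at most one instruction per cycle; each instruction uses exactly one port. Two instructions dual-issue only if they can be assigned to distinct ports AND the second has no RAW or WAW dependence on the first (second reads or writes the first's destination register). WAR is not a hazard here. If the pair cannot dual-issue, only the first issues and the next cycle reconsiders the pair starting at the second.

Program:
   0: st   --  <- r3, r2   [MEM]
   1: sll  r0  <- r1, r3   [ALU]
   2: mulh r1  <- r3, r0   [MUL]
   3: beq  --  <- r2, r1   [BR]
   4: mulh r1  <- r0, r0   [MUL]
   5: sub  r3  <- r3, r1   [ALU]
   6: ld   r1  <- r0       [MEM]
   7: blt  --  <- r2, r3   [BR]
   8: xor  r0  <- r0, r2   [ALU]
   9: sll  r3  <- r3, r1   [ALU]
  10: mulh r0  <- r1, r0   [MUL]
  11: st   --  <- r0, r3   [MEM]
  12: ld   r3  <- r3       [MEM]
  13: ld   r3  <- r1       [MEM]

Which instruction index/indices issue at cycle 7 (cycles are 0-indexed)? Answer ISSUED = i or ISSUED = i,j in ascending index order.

ISSUED = 12

[0] i0/i1  st;sll  -- dual
[1] i2  mulh  -- RAW r1
[2] i3/i4  beq;mulh  -- dual
[3] i5/i6  sub;ld  -- dual
[4] i7/i8  blt;xor  -- dual
[5] i9/i10  sll;mulh  -- dual
[6] i11  st  -- no-port MEM/MEM
[7] i12  ld  -- no-port MEM/MEM
[8] i13  ld  -- tail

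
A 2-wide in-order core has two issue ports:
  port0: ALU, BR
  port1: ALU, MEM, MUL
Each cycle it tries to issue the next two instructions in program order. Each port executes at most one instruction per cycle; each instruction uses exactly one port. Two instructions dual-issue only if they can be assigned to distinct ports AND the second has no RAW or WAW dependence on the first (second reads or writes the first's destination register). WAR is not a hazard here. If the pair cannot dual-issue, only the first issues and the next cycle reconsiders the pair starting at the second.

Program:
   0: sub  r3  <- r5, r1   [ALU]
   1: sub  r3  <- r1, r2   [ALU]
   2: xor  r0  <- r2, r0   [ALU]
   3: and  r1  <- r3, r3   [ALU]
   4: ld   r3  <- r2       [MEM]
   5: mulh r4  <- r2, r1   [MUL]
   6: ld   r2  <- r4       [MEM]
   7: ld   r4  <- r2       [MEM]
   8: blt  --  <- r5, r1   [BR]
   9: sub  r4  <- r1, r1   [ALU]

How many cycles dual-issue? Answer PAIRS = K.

PAIRS = 3

t=0 i0:sub ; WAW r3
t=1 i1/i2:sub;xor ; dual
t=2 i3/i4:and;ld ; dual
t=3 i5:mulh ; no-port MUL/MEM
t=4 i6:ld ; no-port MEM/MEM
t=5 i7/i8:ld;blt ; dual
t=6 i9:sub ; tail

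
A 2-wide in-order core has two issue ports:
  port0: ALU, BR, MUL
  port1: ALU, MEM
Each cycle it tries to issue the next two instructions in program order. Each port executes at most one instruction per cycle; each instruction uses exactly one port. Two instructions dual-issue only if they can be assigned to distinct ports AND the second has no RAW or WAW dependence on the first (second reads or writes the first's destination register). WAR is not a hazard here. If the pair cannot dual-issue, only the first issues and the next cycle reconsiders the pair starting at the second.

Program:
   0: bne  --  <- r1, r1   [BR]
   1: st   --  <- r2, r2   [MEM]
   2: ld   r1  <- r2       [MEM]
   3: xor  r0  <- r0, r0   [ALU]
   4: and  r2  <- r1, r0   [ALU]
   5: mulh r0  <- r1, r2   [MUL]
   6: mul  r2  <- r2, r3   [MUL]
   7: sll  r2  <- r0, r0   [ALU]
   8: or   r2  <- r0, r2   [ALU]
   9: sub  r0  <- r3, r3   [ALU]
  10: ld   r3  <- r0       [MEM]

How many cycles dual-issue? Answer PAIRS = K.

PAIRS = 3

c0: i0,i1 bne+st  2-wide
c1: i2,i3 ld+xor  2-wide
c2: i4 and  RAW r2
c3: i5 mulh  no-port MUL/MUL
c4: i6 mul  WAW r2
c5: i7 sll  RAW+WAW r2
c6: i8,i9 or+sub  2-wide
c7: i10 ld  tail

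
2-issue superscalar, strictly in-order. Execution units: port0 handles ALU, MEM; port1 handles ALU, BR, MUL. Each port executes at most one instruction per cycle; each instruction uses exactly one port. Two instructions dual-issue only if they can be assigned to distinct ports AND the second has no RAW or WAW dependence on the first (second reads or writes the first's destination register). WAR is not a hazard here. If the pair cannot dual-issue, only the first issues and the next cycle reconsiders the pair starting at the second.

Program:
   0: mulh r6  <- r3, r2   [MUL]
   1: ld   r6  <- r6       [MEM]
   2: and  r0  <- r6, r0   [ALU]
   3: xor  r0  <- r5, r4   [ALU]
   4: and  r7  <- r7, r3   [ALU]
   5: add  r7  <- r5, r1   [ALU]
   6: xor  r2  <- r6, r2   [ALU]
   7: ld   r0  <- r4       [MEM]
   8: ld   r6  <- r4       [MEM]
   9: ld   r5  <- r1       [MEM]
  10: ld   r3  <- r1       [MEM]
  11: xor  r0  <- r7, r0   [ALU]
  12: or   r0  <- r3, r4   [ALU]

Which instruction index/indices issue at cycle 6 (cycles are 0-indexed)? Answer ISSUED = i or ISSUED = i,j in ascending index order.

ISSUED = 8

[0] i0  mulh  -- RAW+WAW r6
[1] i1  ld  -- RAW r6
[2] i2  and  -- WAW r0
[3] i3+i4  xor/and  -- pair
[4] i5+i6  add/xor  -- pair
[5] i7  ld  -- no-port MEM/MEM
[6] i8  ld  -- no-port MEM/MEM
[7] i9  ld  -- no-port MEM/MEM
[8] i10+i11  ld/xor  -- pair
[9] i12  or  -- tail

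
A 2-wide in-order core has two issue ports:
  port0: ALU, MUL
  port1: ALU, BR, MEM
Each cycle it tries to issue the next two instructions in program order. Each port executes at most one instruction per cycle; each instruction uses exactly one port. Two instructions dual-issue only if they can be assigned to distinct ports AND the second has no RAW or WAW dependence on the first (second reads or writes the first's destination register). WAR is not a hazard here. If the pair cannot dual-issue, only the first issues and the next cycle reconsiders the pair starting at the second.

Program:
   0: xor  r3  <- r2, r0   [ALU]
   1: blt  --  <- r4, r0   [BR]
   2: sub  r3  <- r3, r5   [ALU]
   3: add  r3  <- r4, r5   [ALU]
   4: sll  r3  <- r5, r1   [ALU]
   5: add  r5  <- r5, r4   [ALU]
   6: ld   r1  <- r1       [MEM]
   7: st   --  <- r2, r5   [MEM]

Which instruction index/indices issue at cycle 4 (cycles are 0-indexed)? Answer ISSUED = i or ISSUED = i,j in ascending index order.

[0] i0+i1  xor.ALU+blt.BR  -- pair
[1] i2  sub.ALU  -- WAW r3
[2] i3  add.ALU  -- WAW r3
[3] i4+i5  sll.ALU+add.ALU  -- pair
[4] i6  ld.MEM  -- no-port MEM/MEM
[5] i7  st.MEM  -- tail

ISSUED = 6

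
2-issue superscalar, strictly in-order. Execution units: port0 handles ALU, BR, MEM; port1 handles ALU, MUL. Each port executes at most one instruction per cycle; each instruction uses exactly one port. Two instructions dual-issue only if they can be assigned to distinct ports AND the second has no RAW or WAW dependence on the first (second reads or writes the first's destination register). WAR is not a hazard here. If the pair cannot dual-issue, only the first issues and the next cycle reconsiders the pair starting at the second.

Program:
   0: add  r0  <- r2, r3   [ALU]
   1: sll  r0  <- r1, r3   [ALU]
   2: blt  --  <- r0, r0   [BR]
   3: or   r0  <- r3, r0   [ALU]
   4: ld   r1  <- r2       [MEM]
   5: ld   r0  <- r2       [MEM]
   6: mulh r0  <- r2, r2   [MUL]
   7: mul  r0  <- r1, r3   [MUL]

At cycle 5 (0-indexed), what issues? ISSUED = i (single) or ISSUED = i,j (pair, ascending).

#0 head=0: add i0 WAW r0
#1 head=1: sll i1 RAW r0
#2 head=2: blt or i2+i3 pair
#3 head=4: ld i4 no-port MEM/MEM
#4 head=5: ld i5 WAW r0
#5 head=6: mulh i6 no-port MUL/MUL
#6 head=7: mul i7 tail

ISSUED = 6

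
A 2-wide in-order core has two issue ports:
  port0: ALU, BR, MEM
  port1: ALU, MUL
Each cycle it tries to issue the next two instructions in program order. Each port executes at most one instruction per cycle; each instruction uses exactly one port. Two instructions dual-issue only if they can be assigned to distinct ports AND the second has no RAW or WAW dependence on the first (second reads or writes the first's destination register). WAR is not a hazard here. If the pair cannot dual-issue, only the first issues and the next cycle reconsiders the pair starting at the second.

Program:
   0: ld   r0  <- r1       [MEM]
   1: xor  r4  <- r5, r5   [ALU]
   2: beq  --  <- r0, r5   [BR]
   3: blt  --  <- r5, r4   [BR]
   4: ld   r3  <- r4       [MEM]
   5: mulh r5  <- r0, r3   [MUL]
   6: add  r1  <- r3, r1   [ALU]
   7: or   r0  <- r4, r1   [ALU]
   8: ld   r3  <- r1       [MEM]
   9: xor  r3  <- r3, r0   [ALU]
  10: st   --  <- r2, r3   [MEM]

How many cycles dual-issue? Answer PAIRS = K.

PAIRS = 3

0. ld.MEM;xor.ALU @i0/i1  | 2-wide
1. beq.BR @i2  | no-port BR/BR
2. blt.BR @i3  | no-port BR/MEM
3. ld.MEM @i4  | RAW r3
4. mulh.MUL;add.ALU @i5/i6  | 2-wide
5. or.ALU;ld.MEM @i7/i8  | 2-wide
6. xor.ALU @i9  | RAW r3
7. st.MEM @i10  | tail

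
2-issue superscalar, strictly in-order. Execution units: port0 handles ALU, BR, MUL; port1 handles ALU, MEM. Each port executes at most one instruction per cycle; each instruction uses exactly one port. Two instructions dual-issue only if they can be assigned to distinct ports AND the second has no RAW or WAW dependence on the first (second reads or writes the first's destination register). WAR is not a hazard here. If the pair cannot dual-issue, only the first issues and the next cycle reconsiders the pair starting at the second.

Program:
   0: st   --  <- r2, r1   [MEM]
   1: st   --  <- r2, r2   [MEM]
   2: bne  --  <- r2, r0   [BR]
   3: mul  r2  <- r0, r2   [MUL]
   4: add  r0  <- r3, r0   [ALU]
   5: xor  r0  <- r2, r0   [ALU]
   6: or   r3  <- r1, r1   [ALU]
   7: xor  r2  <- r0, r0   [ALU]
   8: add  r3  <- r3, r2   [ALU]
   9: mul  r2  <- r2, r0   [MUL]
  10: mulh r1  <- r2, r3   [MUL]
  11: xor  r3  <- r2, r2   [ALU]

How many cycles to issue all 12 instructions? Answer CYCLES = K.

[0] i0  st  -- no-port MEM/MEM
[1] i1/i2  st+bne  -- 2-wide
[2] i3/i4  mul+add  -- 2-wide
[3] i5/i6  xor+or  -- 2-wide
[4] i7  xor  -- RAW r2
[5] i8/i9  add+mul  -- 2-wide
[6] i10/i11  mulh+xor  -- 2-wide

CYCLES = 7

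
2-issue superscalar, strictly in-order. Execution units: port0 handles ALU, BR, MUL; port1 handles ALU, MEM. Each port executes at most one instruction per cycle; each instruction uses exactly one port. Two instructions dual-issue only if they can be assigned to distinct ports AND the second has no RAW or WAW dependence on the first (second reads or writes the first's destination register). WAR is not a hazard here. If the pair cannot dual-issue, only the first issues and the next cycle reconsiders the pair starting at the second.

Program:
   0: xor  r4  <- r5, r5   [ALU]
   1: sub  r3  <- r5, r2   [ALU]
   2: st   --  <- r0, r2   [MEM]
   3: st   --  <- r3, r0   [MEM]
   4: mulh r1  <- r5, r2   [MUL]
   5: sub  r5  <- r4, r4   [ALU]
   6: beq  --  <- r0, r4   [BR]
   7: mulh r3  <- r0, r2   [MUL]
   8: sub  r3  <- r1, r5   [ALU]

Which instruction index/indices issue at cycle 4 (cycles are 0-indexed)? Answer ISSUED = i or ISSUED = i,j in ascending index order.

ISSUED = 7

#0 head=0: xor+sub i0+i1 dual
#1 head=2: st i2 no-port MEM/MEM
#2 head=3: st+mulh i3+i4 dual
#3 head=5: sub+beq i5+i6 dual
#4 head=7: mulh i7 WAW r3
#5 head=8: sub i8 tail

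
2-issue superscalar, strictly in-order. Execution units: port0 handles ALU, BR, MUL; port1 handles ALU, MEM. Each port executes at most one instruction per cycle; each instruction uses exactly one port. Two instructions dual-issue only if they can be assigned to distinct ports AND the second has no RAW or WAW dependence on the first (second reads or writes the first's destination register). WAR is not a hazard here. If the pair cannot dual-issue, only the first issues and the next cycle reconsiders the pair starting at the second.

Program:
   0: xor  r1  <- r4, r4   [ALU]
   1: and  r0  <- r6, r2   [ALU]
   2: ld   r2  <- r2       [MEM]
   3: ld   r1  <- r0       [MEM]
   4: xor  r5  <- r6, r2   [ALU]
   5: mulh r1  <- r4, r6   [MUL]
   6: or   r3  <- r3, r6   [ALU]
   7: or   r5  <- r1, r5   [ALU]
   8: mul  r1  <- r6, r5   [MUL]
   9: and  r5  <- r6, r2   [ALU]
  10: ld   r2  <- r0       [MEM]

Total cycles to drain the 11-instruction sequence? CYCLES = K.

CYCLES = 7

t=0 i0&i1:xor;and ; dual
t=1 i2:ld ; no-port MEM/MEM
t=2 i3&i4:ld;xor ; dual
t=3 i5&i6:mulh;or ; dual
t=4 i7:or ; RAW r5
t=5 i8&i9:mul;and ; dual
t=6 i10:ld ; tail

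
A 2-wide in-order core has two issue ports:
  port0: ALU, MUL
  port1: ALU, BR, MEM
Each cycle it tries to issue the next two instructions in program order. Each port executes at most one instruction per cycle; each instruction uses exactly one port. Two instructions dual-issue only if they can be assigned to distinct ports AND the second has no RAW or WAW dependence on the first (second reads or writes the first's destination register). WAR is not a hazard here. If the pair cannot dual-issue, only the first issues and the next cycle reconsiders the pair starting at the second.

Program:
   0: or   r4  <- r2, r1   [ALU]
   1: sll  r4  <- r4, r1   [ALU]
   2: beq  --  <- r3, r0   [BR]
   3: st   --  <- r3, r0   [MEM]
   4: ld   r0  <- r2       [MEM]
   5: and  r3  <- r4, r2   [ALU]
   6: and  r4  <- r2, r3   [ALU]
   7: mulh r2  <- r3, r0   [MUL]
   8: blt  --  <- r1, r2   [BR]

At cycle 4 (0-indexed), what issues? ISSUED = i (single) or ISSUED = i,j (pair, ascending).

c0: i0 or  RAW+WAW r4
c1: i1/i2 sll/beq  pair
c2: i3 st  no-port MEM/MEM
c3: i4/i5 ld/and  pair
c4: i6/i7 and/mulh  pair
c5: i8 blt  tail

ISSUED = 6,7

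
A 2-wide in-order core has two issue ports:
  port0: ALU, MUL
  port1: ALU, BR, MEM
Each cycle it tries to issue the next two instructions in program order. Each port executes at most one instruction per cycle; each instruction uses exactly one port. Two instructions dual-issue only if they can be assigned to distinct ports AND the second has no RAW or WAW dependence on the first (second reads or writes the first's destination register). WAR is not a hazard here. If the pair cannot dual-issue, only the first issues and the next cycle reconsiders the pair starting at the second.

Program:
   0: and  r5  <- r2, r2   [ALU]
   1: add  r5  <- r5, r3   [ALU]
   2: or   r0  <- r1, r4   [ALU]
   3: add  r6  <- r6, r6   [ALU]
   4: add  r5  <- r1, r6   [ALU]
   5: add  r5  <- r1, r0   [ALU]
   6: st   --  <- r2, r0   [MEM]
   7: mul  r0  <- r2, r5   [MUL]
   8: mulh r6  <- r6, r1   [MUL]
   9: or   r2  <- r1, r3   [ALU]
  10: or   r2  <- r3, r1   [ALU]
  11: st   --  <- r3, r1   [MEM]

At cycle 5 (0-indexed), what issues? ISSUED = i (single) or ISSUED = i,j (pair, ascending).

t=0 i0:and ; RAW+WAW r5
t=1 i1,i2:add;or ; 2-wide
t=2 i3:add ; RAW r6
t=3 i4:add ; WAW r5
t=4 i5,i6:add;st ; 2-wide
t=5 i7:mul ; no-port MUL/MUL
t=6 i8,i9:mulh;or ; 2-wide
t=7 i10,i11:or;st ; 2-wide

ISSUED = 7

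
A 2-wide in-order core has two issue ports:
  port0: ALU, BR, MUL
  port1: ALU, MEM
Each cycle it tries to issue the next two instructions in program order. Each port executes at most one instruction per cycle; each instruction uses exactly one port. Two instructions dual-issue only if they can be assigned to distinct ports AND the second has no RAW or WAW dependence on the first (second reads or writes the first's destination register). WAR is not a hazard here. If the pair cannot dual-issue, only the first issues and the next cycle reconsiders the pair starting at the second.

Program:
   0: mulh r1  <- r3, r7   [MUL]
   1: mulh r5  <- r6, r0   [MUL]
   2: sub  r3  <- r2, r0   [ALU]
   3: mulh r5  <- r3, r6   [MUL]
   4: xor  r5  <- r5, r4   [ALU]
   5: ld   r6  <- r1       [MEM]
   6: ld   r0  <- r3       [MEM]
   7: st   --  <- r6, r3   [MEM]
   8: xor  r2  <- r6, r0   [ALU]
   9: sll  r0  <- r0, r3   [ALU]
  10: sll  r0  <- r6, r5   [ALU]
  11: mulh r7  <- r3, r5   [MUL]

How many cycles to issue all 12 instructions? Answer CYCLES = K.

0. mulh.MUL @i0  | no-port MUL/MUL
1. mulh.MUL+sub.ALU @i1+i2  | pair
2. mulh.MUL @i3  | RAW+WAW r5
3. xor.ALU+ld.MEM @i4+i5  | pair
4. ld.MEM @i6  | no-port MEM/MEM
5. st.MEM+xor.ALU @i7+i8  | pair
6. sll.ALU @i9  | WAW r0
7. sll.ALU+mulh.MUL @i10+i11  | pair

CYCLES = 8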